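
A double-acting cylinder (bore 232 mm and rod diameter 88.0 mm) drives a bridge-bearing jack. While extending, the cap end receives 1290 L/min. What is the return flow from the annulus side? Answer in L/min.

Cap-side area A_cap = π/4 × (232 mm)² = 42270 mm^2
Rod-side annular area A_ann = π/4 × (232² − 88.0²) = 36190 mm^2
Piston speed v = Q_in/A_cap; rod-end outflow Q_out = v × A_ann = Q_in × A_ann/A_cap.

Q_out ≈ 1100 L/min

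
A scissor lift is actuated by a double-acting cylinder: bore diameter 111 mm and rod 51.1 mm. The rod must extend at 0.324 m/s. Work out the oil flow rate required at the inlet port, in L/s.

Q ≈ 3.14 L/s

Cap-side area A_cap = π/4 × (111 mm)² = 9677 mm^2
Q = A × v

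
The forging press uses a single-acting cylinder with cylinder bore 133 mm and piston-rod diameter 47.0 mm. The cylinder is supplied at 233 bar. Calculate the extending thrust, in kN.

Cap-side area A_cap = π/4 × (133 mm)² = 13890 mm^2
F = P × A_cap = 233 bar × A_cap

F ≈ 324 kN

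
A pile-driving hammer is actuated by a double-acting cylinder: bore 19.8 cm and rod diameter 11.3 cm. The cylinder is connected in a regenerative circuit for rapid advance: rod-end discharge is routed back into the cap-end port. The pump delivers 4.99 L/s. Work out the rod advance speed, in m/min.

v ≈ 29.9 m/min

In regeneration the rod-end outflow joins the pump flow into the cap end, so the net volume the pump must supply per unit advance equals the rod cross-section area.
Rod cross-section A_rod = π/4 × (11.3 cm)² = 100.3 cm^2
v = Q_pump / A_rod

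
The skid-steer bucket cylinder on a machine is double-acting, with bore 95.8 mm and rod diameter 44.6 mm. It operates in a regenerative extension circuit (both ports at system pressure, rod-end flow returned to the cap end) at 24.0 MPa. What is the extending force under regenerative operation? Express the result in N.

With equal pressure on both faces, forces on the annular region cancel; the net push is pressure × rod cross-section.
Rod cross-section A_rod = π/4 × (44.6 mm)² = 1562 mm^2
F = P × A_rod

F ≈ 37500 N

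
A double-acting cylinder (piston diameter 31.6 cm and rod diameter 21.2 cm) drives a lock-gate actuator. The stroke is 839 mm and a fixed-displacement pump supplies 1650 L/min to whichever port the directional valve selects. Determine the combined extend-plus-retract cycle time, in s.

Cap-side area A_cap = π/4 × (31.6 cm)² = 784.3 cm^2
Rod-side annular area A_ann = π/4 × (31.6² − 21.2²) = 431.3 cm^2
t_ext = A_cap·L/Q = 2.393 s
t_ret = A_ann·L/Q = 1.316 s
t_cycle = t_ext + t_ret

t ≈ 3.71 s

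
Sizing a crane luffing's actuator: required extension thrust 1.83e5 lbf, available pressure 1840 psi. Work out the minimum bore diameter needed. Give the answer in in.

D ≈ 11.3 in

Extension force acts on the full piston face: F = P × (π/4)D².
D = √(4F / (πP)) = √(4 × 1.83e5 lbf / (π × 1840 psi))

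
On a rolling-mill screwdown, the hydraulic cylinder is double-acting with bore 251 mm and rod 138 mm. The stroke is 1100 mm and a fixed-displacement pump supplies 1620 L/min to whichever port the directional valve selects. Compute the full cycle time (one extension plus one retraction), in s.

Cap-side area A_cap = π/4 × (251 mm)² = 49480 mm^2
Rod-side annular area A_ann = π/4 × (251² − 138²) = 34520 mm^2
t_ext = A_cap·L/Q = 2.016 s
t_ret = A_ann·L/Q = 1.407 s
t_cycle = t_ext + t_ret

t ≈ 3.42 s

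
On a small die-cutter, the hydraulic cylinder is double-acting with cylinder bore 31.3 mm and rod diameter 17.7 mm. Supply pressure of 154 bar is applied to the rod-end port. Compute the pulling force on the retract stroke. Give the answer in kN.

F ≈ 8.06 kN

Rod-side annular area A_ann = π/4 × (31.3² − 17.7²) = 523.4 mm^2
On retraction the pressure acts on the annular area (bore minus rod).
F = P × A_ann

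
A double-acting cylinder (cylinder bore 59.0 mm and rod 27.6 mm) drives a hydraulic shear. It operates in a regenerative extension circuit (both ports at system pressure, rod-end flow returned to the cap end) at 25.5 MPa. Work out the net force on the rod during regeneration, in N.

With equal pressure on both faces, forces on the annular region cancel; the net push is pressure × rod cross-section.
Rod cross-section A_rod = π/4 × (27.6 mm)² = 598.3 mm^2
F = P × A_rod

F ≈ 15300 N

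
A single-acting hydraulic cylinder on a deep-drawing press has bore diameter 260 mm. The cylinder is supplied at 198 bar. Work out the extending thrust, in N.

Cap-side area A_cap = π/4 × (260 mm)² = 53090 mm^2
F = P × A_cap = 198 bar × A_cap

F ≈ 1.05e6 N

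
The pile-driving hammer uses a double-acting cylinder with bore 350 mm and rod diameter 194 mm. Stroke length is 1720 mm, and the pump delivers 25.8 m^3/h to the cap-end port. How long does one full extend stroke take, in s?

Cap-side area A_cap = π/4 × (350 mm)² = 96210 mm^2
Swept volume V = A × L; t = V / Q = A·L / Q

t ≈ 23.1 s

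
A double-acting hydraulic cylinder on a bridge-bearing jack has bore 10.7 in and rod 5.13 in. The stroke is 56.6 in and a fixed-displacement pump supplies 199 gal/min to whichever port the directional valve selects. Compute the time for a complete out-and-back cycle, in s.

t ≈ 11.8 s

Cap-side area A_cap = π/4 × (10.7 in)² = 89.92 in^2
Rod-side annular area A_ann = π/4 × (10.7² − 5.13²) = 69.25 in^2
t_ext = A_cap·L/Q = 6.643 s
t_ret = A_ann·L/Q = 5.116 s
t_cycle = t_ext + t_ret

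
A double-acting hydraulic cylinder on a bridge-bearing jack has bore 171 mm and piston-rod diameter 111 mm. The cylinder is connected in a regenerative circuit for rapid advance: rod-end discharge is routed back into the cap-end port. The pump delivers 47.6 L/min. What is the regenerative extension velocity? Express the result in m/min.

In regeneration the rod-end outflow joins the pump flow into the cap end, so the net volume the pump must supply per unit advance equals the rod cross-section area.
Rod cross-section A_rod = π/4 × (111 mm)² = 9677 mm^2
v = Q_pump / A_rod

v ≈ 4.92 m/min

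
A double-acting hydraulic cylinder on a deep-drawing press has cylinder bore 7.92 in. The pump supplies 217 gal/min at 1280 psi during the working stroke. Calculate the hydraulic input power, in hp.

Hydraulic power = P × Q

W ≈ 162 hp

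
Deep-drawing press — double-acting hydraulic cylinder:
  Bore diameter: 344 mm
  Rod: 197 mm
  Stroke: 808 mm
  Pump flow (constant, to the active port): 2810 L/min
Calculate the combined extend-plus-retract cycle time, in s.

Cap-side area A_cap = π/4 × (344 mm)² = 92940 mm^2
Rod-side annular area A_ann = π/4 × (344² − 197²) = 62460 mm^2
t_ext = A_cap·L/Q = 1.603 s
t_ret = A_ann·L/Q = 1.078 s
t_cycle = t_ext + t_ret

t ≈ 2.68 s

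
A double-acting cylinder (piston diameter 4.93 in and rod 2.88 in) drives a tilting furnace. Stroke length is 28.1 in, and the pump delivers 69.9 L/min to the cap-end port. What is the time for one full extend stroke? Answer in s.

t ≈ 7.55 s

Cap-side area A_cap = π/4 × (4.93 in)² = 19.09 in^2
Swept volume V = A × L; t = V / Q = A·L / Q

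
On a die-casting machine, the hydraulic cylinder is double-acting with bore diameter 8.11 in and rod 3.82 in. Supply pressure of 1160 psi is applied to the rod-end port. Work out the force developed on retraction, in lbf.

Rod-side annular area A_ann = π/4 × (8.11² − 3.82²) = 40.20 in^2
On retraction the pressure acts on the annular area (bore minus rod).
F = P × A_ann

F ≈ 46600 lbf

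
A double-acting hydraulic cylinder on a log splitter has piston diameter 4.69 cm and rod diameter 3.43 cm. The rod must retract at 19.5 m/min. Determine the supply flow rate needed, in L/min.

Rod-side annular area A_ann = π/4 × (4.69² − 3.43²) = 8.036 cm^2
Q = A × v

Q ≈ 15.7 L/min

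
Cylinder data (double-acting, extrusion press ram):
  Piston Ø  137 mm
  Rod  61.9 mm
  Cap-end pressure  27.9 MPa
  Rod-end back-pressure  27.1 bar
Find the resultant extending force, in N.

Cap-side area A_cap = π/4 × (137 mm)² = 14740 mm^2
Rod-side annular area A_ann = π/4 × (137² − 61.9²) = 11730 mm^2
Net thrust = P_cap·A_cap − P_rod·A_ann = 4.113e5 N − 31790 N

F ≈ 3.79e5 N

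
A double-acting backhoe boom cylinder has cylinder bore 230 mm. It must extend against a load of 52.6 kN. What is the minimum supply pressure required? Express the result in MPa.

Cap-side area A_cap = π/4 × (230 mm)² = 41550 mm^2
P = F / A = 52.6 kN / A

P ≈ 1.27 MPa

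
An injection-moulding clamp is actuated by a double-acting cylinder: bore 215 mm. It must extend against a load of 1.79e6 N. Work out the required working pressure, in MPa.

Cap-side area A_cap = π/4 × (215 mm)² = 36310 mm^2
P = F / A = 1.79e6 N / A

P ≈ 49.3 MPa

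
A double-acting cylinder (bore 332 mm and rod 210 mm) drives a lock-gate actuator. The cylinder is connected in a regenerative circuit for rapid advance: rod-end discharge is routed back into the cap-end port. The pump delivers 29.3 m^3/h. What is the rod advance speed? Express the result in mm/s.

v ≈ 235 mm/s

In regeneration the rod-end outflow joins the pump flow into the cap end, so the net volume the pump must supply per unit advance equals the rod cross-section area.
Rod cross-section A_rod = π/4 × (210 mm)² = 34640 mm^2
v = Q_pump / A_rod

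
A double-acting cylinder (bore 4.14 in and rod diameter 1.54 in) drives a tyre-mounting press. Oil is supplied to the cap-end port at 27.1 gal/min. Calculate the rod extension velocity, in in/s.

v ≈ 7.75 in/s

Cap-side area A_cap = π/4 × (4.14 in)² = 13.46 in^2
v = Q / A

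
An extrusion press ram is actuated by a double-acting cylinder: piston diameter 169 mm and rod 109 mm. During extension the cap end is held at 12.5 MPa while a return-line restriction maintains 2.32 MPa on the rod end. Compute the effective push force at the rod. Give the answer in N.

F ≈ 2.50e5 N

Cap-side area A_cap = π/4 × (169 mm)² = 22430 mm^2
Rod-side annular area A_ann = π/4 × (169² − 109²) = 13100 mm^2
Net thrust = P_cap·A_cap − P_rod·A_ann = 2.804e5 N − 30390 N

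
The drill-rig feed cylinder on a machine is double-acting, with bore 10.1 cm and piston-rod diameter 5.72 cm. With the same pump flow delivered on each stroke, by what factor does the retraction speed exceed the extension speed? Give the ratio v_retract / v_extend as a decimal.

Cap-side area A_cap = π/4 × (10.1 cm)² = 80.12 cm^2
Rod-side annular area A_ann = π/4 × (10.1² − 5.72²) = 54.42 cm^2
For equal Q, v ∝ 1/A, so v_ret/v_ext = A_cap/A_ann.

v_ret/v_ext ≈ 1.47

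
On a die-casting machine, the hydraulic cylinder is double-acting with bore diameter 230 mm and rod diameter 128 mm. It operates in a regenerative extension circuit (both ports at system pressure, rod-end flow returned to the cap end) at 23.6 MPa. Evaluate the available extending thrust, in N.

With equal pressure on both faces, forces on the annular region cancel; the net push is pressure × rod cross-section.
Rod cross-section A_rod = π/4 × (128 mm)² = 12870 mm^2
F = P × A_rod

F ≈ 3.04e5 N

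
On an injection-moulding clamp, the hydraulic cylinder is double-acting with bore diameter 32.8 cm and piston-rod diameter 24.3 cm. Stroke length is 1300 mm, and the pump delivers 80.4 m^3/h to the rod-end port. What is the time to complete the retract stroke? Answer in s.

Rod-side annular area A_ann = π/4 × (32.8² − 24.3²) = 381.2 cm^2
Swept volume V = A × L; t = V / Q = A·L / Q

t ≈ 2.22 s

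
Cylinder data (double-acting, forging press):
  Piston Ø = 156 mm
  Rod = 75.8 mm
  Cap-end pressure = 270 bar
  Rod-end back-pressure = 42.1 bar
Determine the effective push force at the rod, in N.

F ≈ 4.55e5 N

Cap-side area A_cap = π/4 × (156 mm)² = 19110 mm^2
Rod-side annular area A_ann = π/4 × (156² − 75.8²) = 14600 mm^2
Net thrust = P_cap·A_cap − P_rod·A_ann = 5.161e5 N − 61470 N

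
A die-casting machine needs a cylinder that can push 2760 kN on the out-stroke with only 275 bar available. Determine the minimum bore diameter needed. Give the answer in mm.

Extension force acts on the full piston face: F = P × (π/4)D².
D = √(4F / (πP)) = √(4 × 2760 kN / (π × 275 bar))

D ≈ 357 mm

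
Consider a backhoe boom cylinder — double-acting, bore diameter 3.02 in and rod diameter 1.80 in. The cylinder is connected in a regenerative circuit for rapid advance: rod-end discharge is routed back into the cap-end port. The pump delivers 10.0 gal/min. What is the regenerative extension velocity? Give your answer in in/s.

v ≈ 15.1 in/s

In regeneration the rod-end outflow joins the pump flow into the cap end, so the net volume the pump must supply per unit advance equals the rod cross-section area.
Rod cross-section A_rod = π/4 × (1.80 in)² = 2.545 in^2
v = Q_pump / A_rod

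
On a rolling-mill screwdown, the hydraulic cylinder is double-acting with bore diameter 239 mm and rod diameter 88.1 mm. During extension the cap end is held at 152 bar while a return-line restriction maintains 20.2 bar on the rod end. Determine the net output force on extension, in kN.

F ≈ 604 kN

Cap-side area A_cap = π/4 × (239 mm)² = 44860 mm^2
Rod-side annular area A_ann = π/4 × (239² − 88.1²) = 38770 mm^2
Net thrust = P_cap·A_cap − P_rod·A_ann = 681.9 kN − 78.31 kN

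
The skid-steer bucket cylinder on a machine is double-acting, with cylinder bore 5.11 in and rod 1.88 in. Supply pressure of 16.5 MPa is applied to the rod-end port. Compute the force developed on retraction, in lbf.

F ≈ 42400 lbf

Rod-side annular area A_ann = π/4 × (5.11² − 1.88²) = 17.73 in^2
On retraction the pressure acts on the annular area (bore minus rod).
F = P × A_ann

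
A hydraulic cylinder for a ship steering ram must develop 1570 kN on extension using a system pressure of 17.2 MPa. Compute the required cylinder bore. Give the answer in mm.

D ≈ 341 mm

Extension force acts on the full piston face: F = P × (π/4)D².
D = √(4F / (πP)) = √(4 × 1570 kN / (π × 17.2 MPa))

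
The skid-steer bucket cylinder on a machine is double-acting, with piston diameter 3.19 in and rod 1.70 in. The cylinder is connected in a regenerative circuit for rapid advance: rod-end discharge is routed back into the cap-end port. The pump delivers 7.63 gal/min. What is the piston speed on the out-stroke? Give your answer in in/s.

In regeneration the rod-end outflow joins the pump flow into the cap end, so the net volume the pump must supply per unit advance equals the rod cross-section area.
Rod cross-section A_rod = π/4 × (1.70 in)² = 2.270 in^2
v = Q_pump / A_rod

v ≈ 12.9 in/s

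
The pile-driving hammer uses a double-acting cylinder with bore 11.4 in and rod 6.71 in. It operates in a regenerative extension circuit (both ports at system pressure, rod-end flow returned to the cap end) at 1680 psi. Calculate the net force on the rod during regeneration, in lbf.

With equal pressure on both faces, forces on the annular region cancel; the net push is pressure × rod cross-section.
Rod cross-section A_rod = π/4 × (6.71 in)² = 35.36 in^2
F = P × A_rod

F ≈ 59400 lbf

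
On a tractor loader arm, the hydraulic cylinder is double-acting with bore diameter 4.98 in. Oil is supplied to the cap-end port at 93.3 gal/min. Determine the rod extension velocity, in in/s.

v ≈ 18.4 in/s

Cap-side area A_cap = π/4 × (4.98 in)² = 19.48 in^2
v = Q / A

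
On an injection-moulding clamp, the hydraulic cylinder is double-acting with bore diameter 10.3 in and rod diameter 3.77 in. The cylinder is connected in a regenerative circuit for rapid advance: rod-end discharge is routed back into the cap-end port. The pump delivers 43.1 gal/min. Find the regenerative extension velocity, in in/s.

v ≈ 14.9 in/s

In regeneration the rod-end outflow joins the pump flow into the cap end, so the net volume the pump must supply per unit advance equals the rod cross-section area.
Rod cross-section A_rod = π/4 × (3.77 in)² = 11.16 in^2
v = Q_pump / A_rod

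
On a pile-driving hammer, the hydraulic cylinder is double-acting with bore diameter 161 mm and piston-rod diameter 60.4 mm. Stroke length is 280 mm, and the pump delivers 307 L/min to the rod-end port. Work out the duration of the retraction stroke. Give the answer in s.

Rod-side annular area A_ann = π/4 × (161² − 60.4²) = 17490 mm^2
Swept volume V = A × L; t = V / Q = A·L / Q

t ≈ 0.957 s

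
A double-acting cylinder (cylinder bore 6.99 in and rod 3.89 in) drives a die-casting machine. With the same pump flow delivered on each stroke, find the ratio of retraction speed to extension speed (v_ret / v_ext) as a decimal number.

Cap-side area A_cap = π/4 × (6.99 in)² = 38.37 in^2
Rod-side annular area A_ann = π/4 × (6.99² − 3.89²) = 26.49 in^2
For equal Q, v ∝ 1/A, so v_ret/v_ext = A_cap/A_ann.

v_ret/v_ext ≈ 1.45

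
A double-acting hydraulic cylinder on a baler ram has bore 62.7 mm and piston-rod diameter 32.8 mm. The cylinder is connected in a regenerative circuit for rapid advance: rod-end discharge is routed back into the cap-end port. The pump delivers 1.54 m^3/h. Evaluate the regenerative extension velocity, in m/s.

v ≈ 0.506 m/s

In regeneration the rod-end outflow joins the pump flow into the cap end, so the net volume the pump must supply per unit advance equals the rod cross-section area.
Rod cross-section A_rod = π/4 × (32.8 mm)² = 845.0 mm^2
v = Q_pump / A_rod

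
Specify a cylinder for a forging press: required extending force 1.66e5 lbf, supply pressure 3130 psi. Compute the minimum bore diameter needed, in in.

Extension force acts on the full piston face: F = P × (π/4)D².
D = √(4F / (πP)) = √(4 × 1.66e5 lbf / (π × 3130 psi))

D ≈ 8.22 in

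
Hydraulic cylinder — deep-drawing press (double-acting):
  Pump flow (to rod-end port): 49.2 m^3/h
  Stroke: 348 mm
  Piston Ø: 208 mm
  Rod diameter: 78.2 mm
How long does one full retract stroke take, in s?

t ≈ 0.743 s

Rod-side annular area A_ann = π/4 × (208² − 78.2²) = 29180 mm^2
Swept volume V = A × L; t = V / Q = A·L / Q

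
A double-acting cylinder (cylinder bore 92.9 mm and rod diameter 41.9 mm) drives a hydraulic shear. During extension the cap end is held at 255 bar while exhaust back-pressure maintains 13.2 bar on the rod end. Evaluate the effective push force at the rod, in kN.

F ≈ 166 kN

Cap-side area A_cap = π/4 × (92.9 mm)² = 6778 mm^2
Rod-side annular area A_ann = π/4 × (92.9² − 41.9²) = 5399 mm^2
Net thrust = P_cap·A_cap − P_rod·A_ann = 172.8 kN − 7.127 kN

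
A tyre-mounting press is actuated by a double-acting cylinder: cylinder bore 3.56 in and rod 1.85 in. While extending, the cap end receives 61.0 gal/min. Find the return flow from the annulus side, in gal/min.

Q_out ≈ 44.5 gal/min

Cap-side area A_cap = π/4 × (3.56 in)² = 9.954 in^2
Rod-side annular area A_ann = π/4 × (3.56² − 1.85²) = 7.266 in^2
Piston speed v = Q_in/A_cap; rod-end outflow Q_out = v × A_ann = Q_in × A_ann/A_cap.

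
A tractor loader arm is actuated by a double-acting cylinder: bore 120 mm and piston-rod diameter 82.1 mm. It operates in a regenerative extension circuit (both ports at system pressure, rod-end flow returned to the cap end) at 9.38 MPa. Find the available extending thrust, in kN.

With equal pressure on both faces, forces on the annular region cancel; the net push is pressure × rod cross-section.
Rod cross-section A_rod = π/4 × (82.1 mm)² = 5294 mm^2
F = P × A_rod

F ≈ 49.7 kN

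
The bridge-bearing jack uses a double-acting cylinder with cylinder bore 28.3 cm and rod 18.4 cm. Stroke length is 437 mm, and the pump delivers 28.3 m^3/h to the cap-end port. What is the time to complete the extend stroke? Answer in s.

t ≈ 3.50 s

Cap-side area A_cap = π/4 × (28.3 cm)² = 629.0 cm^2
Swept volume V = A × L; t = V / Q = A·L / Q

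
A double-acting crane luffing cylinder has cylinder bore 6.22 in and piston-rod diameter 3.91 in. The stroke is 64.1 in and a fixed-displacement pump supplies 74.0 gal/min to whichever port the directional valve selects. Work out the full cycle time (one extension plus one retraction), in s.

Cap-side area A_cap = π/4 × (6.22 in)² = 30.39 in^2
Rod-side annular area A_ann = π/4 × (6.22² − 3.91²) = 18.38 in^2
t_ext = A_cap·L/Q = 6.837 s
t_ret = A_ann·L/Q = 4.135 s
t_cycle = t_ext + t_ret

t ≈ 11.0 s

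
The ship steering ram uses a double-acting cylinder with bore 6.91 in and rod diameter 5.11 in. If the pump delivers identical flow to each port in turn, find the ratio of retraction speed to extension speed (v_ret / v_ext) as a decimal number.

Cap-side area A_cap = π/4 × (6.91 in)² = 37.50 in^2
Rod-side annular area A_ann = π/4 × (6.91² − 5.11²) = 16.99 in^2
For equal Q, v ∝ 1/A, so v_ret/v_ext = A_cap/A_ann.

v_ret/v_ext ≈ 2.21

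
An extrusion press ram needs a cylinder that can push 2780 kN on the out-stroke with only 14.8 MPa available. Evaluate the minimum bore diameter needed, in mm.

D ≈ 489 mm

Extension force acts on the full piston face: F = P × (π/4)D².
D = √(4F / (πP)) = √(4 × 2780 kN / (π × 14.8 MPa))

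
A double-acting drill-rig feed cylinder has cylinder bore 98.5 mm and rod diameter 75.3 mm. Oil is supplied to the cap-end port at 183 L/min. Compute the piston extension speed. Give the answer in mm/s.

v ≈ 400 mm/s

Cap-side area A_cap = π/4 × (98.5 mm)² = 7620 mm^2
v = Q / A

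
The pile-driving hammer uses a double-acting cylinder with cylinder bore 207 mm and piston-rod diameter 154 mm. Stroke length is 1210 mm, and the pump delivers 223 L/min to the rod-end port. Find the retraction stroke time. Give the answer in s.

t ≈ 4.89 s

Rod-side annular area A_ann = π/4 × (207² − 154²) = 15030 mm^2
Swept volume V = A × L; t = V / Q = A·L / Q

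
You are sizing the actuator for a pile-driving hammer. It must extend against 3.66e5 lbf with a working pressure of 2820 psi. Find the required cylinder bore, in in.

D ≈ 12.9 in

Extension force acts on the full piston face: F = P × (π/4)D².
D = √(4F / (πP)) = √(4 × 3.66e5 lbf / (π × 2820 psi))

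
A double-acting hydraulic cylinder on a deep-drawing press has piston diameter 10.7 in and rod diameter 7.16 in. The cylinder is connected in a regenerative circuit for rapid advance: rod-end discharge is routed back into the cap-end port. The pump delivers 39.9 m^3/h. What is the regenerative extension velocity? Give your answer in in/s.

v ≈ 16.8 in/s

In regeneration the rod-end outflow joins the pump flow into the cap end, so the net volume the pump must supply per unit advance equals the rod cross-section area.
Rod cross-section A_rod = π/4 × (7.16 in)² = 40.26 in^2
v = Q_pump / A_rod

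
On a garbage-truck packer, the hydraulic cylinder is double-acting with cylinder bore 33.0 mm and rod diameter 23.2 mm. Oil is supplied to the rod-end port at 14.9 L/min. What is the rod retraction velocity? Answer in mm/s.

Rod-side annular area A_ann = π/4 × (33.0² − 23.2²) = 432.6 mm^2
Flow into the rod-end port fills the annular volume.
v = Q / A

v ≈ 574 mm/s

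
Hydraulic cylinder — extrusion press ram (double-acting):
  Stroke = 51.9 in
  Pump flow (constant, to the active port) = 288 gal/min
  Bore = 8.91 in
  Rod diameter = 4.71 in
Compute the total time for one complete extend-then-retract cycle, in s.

t ≈ 5.02 s

Cap-side area A_cap = π/4 × (8.91 in)² = 62.35 in^2
Rod-side annular area A_ann = π/4 × (8.91² − 4.71²) = 44.93 in^2
t_ext = A_cap·L/Q = 2.918 s
t_ret = A_ann·L/Q = 2.103 s
t_cycle = t_ext + t_ret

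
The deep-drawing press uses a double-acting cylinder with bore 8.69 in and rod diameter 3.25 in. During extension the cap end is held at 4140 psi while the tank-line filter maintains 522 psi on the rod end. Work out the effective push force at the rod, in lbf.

F ≈ 2.19e5 lbf

Cap-side area A_cap = π/4 × (8.69 in)² = 59.31 in^2
Rod-side annular area A_ann = π/4 × (8.69² − 3.25²) = 51.01 in^2
Net thrust = P_cap·A_cap − P_rod·A_ann = 2.455e5 lbf − 26630 lbf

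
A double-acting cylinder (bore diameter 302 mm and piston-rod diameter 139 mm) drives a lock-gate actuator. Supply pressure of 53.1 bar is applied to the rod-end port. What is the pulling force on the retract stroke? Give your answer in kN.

F ≈ 300 kN

Rod-side annular area A_ann = π/4 × (302² − 139²) = 56460 mm^2
On retraction the pressure acts on the annular area (bore minus rod).
F = P × A_ann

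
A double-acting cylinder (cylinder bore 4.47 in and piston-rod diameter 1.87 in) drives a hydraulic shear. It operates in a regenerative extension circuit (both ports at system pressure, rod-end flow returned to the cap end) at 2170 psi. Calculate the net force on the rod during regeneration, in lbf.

With equal pressure on both faces, forces on the annular region cancel; the net push is pressure × rod cross-section.
Rod cross-section A_rod = π/4 × (1.87 in)² = 2.746 in^2
F = P × A_rod

F ≈ 5960 lbf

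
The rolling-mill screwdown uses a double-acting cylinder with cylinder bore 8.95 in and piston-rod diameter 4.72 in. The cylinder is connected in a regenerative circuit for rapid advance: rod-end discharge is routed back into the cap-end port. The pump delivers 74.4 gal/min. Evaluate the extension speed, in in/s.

v ≈ 16.4 in/s

In regeneration the rod-end outflow joins the pump flow into the cap end, so the net volume the pump must supply per unit advance equals the rod cross-section area.
Rod cross-section A_rod = π/4 × (4.72 in)² = 17.50 in^2
v = Q_pump / A_rod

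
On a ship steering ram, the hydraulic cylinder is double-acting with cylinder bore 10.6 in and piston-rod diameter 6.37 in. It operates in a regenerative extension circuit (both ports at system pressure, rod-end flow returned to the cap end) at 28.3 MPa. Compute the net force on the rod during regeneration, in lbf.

With equal pressure on both faces, forces on the annular region cancel; the net push is pressure × rod cross-section.
Rod cross-section A_rod = π/4 × (6.37 in)² = 31.87 in^2
F = P × A_rod

F ≈ 1.31e5 lbf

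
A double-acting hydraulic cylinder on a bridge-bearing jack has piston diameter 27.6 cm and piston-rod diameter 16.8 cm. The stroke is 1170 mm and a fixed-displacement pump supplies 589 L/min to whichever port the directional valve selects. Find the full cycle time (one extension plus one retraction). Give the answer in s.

t ≈ 11.6 s

Cap-side area A_cap = π/4 × (27.6 cm)² = 598.3 cm^2
Rod-side annular area A_ann = π/4 × (27.6² − 16.8²) = 376.6 cm^2
t_ext = A_cap·L/Q = 7.131 s
t_ret = A_ann·L/Q = 4.489 s
t_cycle = t_ext + t_ret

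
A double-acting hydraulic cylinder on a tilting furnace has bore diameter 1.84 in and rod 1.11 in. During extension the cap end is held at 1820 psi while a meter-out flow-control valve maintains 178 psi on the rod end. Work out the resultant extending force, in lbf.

Cap-side area A_cap = π/4 × (1.84 in)² = 2.659 in^2
Rod-side annular area A_ann = π/4 × (1.84² − 1.11²) = 1.691 in^2
Net thrust = P_cap·A_cap − P_rod·A_ann = 4839 lbf − 301.1 lbf

F ≈ 4540 lbf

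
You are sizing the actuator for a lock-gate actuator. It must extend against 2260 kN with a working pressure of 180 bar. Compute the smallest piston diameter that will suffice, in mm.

D ≈ 400 mm

Extension force acts on the full piston face: F = P × (π/4)D².
D = √(4F / (πP)) = √(4 × 2260 kN / (π × 180 bar))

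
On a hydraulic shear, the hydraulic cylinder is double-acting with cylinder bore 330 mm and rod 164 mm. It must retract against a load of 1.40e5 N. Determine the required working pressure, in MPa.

Rod-side annular area A_ann = π/4 × (330² − 164²) = 64410 mm^2
Retraction: pressure acts on the annular area.
P = F / A = 1.40e5 N / A

P ≈ 2.17 MPa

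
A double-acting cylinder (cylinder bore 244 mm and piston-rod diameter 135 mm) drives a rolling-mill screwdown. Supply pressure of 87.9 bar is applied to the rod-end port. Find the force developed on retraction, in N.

Rod-side annular area A_ann = π/4 × (244² − 135²) = 32450 mm^2
On retraction the pressure acts on the annular area (bore minus rod).
F = P × A_ann

F ≈ 2.85e5 N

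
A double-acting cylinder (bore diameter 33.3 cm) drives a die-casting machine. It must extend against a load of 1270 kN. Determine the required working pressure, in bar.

P ≈ 146 bar

Cap-side area A_cap = π/4 × (33.3 cm)² = 870.9 cm^2
P = F / A = 1270 kN / A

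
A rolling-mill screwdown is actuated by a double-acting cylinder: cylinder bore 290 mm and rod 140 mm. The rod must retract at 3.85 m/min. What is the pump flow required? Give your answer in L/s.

Q ≈ 3.25 L/s

Rod-side annular area A_ann = π/4 × (290² − 140²) = 50660 mm^2
Q = A × v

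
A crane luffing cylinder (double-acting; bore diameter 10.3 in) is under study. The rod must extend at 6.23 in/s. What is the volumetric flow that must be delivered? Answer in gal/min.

Q ≈ 135 gal/min

Cap-side area A_cap = π/4 × (10.3 in)² = 83.32 in^2
Q = A × v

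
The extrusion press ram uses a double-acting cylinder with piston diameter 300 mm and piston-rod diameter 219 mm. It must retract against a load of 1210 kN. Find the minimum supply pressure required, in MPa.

P ≈ 36.6 MPa

Rod-side annular area A_ann = π/4 × (300² − 219²) = 33020 mm^2
Retraction: pressure acts on the annular area.
P = F / A = 1210 kN / A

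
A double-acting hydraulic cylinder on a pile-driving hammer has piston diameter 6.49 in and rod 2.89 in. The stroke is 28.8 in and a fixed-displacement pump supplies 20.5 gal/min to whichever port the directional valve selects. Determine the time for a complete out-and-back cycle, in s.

t ≈ 21.7 s

Cap-side area A_cap = π/4 × (6.49 in)² = 33.08 in^2
Rod-side annular area A_ann = π/4 × (6.49² − 2.89²) = 26.52 in^2
t_ext = A_cap·L/Q = 12.07 s
t_ret = A_ann·L/Q = 9.678 s
t_cycle = t_ext + t_ret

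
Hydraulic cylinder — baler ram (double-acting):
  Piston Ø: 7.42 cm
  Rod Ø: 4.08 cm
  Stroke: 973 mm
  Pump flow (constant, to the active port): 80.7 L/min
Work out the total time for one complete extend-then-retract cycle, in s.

Cap-side area A_cap = π/4 × (7.42 cm)² = 43.24 cm^2
Rod-side annular area A_ann = π/4 × (7.42² − 4.08²) = 30.17 cm^2
t_ext = A_cap·L/Q = 3.128 s
t_ret = A_ann·L/Q = 2.182 s
t_cycle = t_ext + t_ret

t ≈ 5.31 s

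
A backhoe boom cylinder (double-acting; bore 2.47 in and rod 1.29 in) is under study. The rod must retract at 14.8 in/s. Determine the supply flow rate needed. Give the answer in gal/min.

Rod-side annular area A_ann = π/4 × (2.47² − 1.29²) = 3.485 in^2
Q = A × v

Q ≈ 13.4 gal/min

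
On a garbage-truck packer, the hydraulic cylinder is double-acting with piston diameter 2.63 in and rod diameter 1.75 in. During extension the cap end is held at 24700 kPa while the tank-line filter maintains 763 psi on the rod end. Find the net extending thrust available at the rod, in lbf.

Cap-side area A_cap = π/4 × (2.63 in)² = 5.433 in^2
Rod-side annular area A_ann = π/4 × (2.63² − 1.75²) = 3.027 in^2
Net thrust = P_cap·A_cap − P_rod·A_ann = 19460 lbf − 2310 lbf

F ≈ 17200 lbf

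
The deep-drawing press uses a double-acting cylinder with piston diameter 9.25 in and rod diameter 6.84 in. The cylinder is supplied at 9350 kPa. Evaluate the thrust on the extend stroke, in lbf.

Cap-side area A_cap = π/4 × (9.25 in)² = 67.20 in^2
F = P × A_cap = 9350 kPa × A_cap

F ≈ 91100 lbf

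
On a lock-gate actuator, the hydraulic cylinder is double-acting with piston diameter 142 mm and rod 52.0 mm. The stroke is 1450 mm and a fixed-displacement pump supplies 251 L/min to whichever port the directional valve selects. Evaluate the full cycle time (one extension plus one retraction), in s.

t ≈ 10.2 s

Cap-side area A_cap = π/4 × (142 mm)² = 15840 mm^2
Rod-side annular area A_ann = π/4 × (142² − 52.0²) = 13710 mm^2
t_ext = A_cap·L/Q = 5.489 s
t_ret = A_ann·L/Q = 4.753 s
t_cycle = t_ext + t_ret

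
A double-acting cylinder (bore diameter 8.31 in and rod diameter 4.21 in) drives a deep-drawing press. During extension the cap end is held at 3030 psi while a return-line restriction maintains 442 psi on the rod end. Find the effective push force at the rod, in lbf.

F ≈ 1.47e5 lbf

Cap-side area A_cap = π/4 × (8.31 in)² = 54.24 in^2
Rod-side annular area A_ann = π/4 × (8.31² − 4.21²) = 40.32 in^2
Net thrust = P_cap·A_cap − P_rod·A_ann = 1.643e5 lbf − 17820 lbf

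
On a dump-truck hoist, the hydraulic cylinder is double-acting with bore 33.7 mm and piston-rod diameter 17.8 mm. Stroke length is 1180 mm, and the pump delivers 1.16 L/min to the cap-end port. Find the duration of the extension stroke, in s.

Cap-side area A_cap = π/4 × (33.7 mm)² = 892.0 mm^2
Swept volume V = A × L; t = V / Q = A·L / Q

t ≈ 54.4 s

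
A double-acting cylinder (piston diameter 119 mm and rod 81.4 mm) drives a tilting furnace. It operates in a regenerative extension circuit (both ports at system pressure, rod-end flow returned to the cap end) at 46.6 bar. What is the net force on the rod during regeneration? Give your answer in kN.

With equal pressure on both faces, forces on the annular region cancel; the net push is pressure × rod cross-section.
Rod cross-section A_rod = π/4 × (81.4 mm)² = 5204 mm^2
F = P × A_rod

F ≈ 24.3 kN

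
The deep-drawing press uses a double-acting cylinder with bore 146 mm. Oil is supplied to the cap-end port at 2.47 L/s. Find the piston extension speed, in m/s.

Cap-side area A_cap = π/4 × (146 mm)² = 16740 mm^2
v = Q / A

v ≈ 0.148 m/s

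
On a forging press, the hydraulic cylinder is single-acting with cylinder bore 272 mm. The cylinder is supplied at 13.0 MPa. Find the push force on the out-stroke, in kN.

Cap-side area A_cap = π/4 × (272 mm)² = 58110 mm^2
F = P × A_cap = 13.0 MPa × A_cap

F ≈ 755 kN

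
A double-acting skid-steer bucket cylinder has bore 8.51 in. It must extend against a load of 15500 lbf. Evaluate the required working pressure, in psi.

P ≈ 273 psi

Cap-side area A_cap = π/4 × (8.51 in)² = 56.88 in^2
P = F / A = 15500 lbf / A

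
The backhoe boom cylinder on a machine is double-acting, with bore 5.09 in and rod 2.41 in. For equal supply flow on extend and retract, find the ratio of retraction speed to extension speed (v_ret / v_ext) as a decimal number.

v_ret/v_ext ≈ 1.29

Cap-side area A_cap = π/4 × (5.09 in)² = 20.35 in^2
Rod-side annular area A_ann = π/4 × (5.09² − 2.41²) = 15.79 in^2
For equal Q, v ∝ 1/A, so v_ret/v_ext = A_cap/A_ann.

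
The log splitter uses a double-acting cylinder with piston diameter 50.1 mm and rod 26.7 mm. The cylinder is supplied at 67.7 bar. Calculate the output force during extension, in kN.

F ≈ 13.3 kN

Cap-side area A_cap = π/4 × (50.1 mm)² = 1971 mm^2
F = P × A_cap = 67.7 bar × A_cap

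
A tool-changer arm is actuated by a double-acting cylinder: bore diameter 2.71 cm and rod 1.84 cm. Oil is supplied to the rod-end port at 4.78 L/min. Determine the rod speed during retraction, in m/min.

Rod-side annular area A_ann = π/4 × (2.71² − 1.84²) = 3.109 cm^2
Flow into the rod-end port fills the annular volume.
v = Q / A

v ≈ 15.4 m/min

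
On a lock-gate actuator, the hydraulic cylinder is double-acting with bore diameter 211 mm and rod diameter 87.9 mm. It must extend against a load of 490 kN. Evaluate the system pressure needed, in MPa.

Cap-side area A_cap = π/4 × (211 mm)² = 34970 mm^2
P = F / A = 490 kN / A

P ≈ 14.0 MPa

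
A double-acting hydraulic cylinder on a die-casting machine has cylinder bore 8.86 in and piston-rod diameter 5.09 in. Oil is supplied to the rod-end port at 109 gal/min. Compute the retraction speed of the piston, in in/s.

Rod-side annular area A_ann = π/4 × (8.86² − 5.09²) = 41.31 in^2
Flow into the rod-end port fills the annular volume.
v = Q / A

v ≈ 10.2 in/s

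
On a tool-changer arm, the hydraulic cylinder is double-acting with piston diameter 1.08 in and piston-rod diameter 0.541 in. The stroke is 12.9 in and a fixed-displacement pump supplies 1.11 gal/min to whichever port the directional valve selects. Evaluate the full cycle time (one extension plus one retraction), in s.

t ≈ 4.84 s

Cap-side area A_cap = π/4 × (1.08 in)² = 0.9161 in^2
Rod-side annular area A_ann = π/4 × (1.08² − 0.541²) = 0.6862 in^2
t_ext = A_cap·L/Q = 2.765 s
t_ret = A_ann·L/Q = 2.071 s
t_cycle = t_ext + t_ret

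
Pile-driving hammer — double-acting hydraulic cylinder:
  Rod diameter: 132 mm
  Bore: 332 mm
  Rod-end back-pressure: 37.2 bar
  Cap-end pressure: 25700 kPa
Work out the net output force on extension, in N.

Cap-side area A_cap = π/4 × (332 mm)² = 86570 mm^2
Rod-side annular area A_ann = π/4 × (332² − 132²) = 72880 mm^2
Net thrust = P_cap·A_cap − P_rod·A_ann = 2.225e6 N − 2.711e5 N

F ≈ 1.95e6 N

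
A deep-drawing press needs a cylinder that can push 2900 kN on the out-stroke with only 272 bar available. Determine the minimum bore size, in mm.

Extension force acts on the full piston face: F = P × (π/4)D².
D = √(4F / (πP)) = √(4 × 2900 kN / (π × 272 bar))

D ≈ 368 mm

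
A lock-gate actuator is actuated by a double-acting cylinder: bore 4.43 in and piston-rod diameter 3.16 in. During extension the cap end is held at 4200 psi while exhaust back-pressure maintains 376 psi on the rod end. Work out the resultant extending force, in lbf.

Cap-side area A_cap = π/4 × (4.43 in)² = 15.41 in^2
Rod-side annular area A_ann = π/4 × (4.43² − 3.16²) = 7.571 in^2
Net thrust = P_cap·A_cap − P_rod·A_ann = 64740 lbf − 2847 lbf

F ≈ 61900 lbf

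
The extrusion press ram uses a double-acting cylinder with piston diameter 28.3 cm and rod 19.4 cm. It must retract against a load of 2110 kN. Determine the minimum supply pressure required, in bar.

Rod-side annular area A_ann = π/4 × (28.3² − 19.4²) = 333.4 cm^2
Retraction: pressure acts on the annular area.
P = F / A = 2110 kN / A

P ≈ 633 bar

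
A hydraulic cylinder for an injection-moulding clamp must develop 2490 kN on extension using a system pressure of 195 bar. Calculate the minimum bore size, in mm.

Extension force acts on the full piston face: F = P × (π/4)D².
D = √(4F / (πP)) = √(4 × 2490 kN / (π × 195 bar))

D ≈ 403 mm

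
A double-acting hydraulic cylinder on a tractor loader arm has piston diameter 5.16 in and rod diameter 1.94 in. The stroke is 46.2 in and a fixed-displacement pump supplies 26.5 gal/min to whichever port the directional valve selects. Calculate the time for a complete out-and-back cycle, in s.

t ≈ 17.6 s

Cap-side area A_cap = π/4 × (5.16 in)² = 20.91 in^2
Rod-side annular area A_ann = π/4 × (5.16² − 1.94²) = 17.96 in^2
t_ext = A_cap·L/Q = 9.469 s
t_ret = A_ann·L/Q = 8.131 s
t_cycle = t_ext + t_ret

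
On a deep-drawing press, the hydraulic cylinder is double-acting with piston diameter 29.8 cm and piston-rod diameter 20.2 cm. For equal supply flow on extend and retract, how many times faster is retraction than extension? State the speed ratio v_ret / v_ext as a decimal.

v_ret/v_ext ≈ 1.85

Cap-side area A_cap = π/4 × (29.8 cm)² = 697.5 cm^2
Rod-side annular area A_ann = π/4 × (29.8² − 20.2²) = 377.0 cm^2
For equal Q, v ∝ 1/A, so v_ret/v_ext = A_cap/A_ann.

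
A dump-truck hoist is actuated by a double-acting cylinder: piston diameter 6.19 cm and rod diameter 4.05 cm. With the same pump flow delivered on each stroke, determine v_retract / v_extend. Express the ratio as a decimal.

v_ret/v_ext ≈ 1.75

Cap-side area A_cap = π/4 × (6.19 cm)² = 30.09 cm^2
Rod-side annular area A_ann = π/4 × (6.19² − 4.05²) = 17.21 cm^2
For equal Q, v ∝ 1/A, so v_ret/v_ext = A_cap/A_ann.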